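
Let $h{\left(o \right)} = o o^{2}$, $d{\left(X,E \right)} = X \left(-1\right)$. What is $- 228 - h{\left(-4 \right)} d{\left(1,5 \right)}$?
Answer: $14592$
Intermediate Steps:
$d{\left(X,E \right)} = - X$
$h{\left(o \right)} = o^{3}$
$- 228 - h{\left(-4 \right)} d{\left(1,5 \right)} = - 228 - \left(-4\right)^{3} \left(\left(-1\right) 1\right) = - 228 \left(-1\right) \left(-64\right) \left(-1\right) = - 228 \cdot 64 \left(-1\right) = \left(-228\right) \left(-64\right) = 14592$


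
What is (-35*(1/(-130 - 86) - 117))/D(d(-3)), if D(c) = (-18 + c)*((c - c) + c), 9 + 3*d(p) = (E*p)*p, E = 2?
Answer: -176911/1944 ≈ -91.004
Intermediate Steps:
d(p) = -3 + 2*p**2/3 (d(p) = -3 + ((2*p)*p)/3 = -3 + (2*p**2)/3 = -3 + 2*p**2/3)
D(c) = c*(-18 + c) (D(c) = (-18 + c)*(0 + c) = (-18 + c)*c = c*(-18 + c))
(-35*(1/(-130 - 86) - 117))/D(d(-3)) = (-35*(1/(-130 - 86) - 117))/(((-3 + (2/3)*(-3)**2)*(-18 + (-3 + (2/3)*(-3)**2)))) = (-35*(1/(-216) - 117))/(((-3 + (2/3)*9)*(-18 + (-3 + (2/3)*9)))) = (-35*(-1/216 - 117))/(((-3 + 6)*(-18 + (-3 + 6)))) = (-35*(-25273/216))/((3*(-18 + 3))) = 884555/(216*((3*(-15)))) = (884555/216)/(-45) = (884555/216)*(-1/45) = -176911/1944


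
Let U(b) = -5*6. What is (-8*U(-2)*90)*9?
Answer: 194400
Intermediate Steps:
U(b) = -30
(-8*U(-2)*90)*9 = (-8*(-30)*90)*9 = (240*90)*9 = 21600*9 = 194400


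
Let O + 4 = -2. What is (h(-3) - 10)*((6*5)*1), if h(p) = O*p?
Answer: 240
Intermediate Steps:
O = -6 (O = -4 - 2 = -6)
h(p) = -6*p
(h(-3) - 10)*((6*5)*1) = (-6*(-3) - 10)*((6*5)*1) = (18 - 10)*(30*1) = 8*30 = 240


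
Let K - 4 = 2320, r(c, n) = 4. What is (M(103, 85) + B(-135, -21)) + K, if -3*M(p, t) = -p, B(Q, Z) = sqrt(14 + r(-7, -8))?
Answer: 7075/3 + 3*sqrt(2) ≈ 2362.6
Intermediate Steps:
K = 2324 (K = 4 + 2320 = 2324)
B(Q, Z) = 3*sqrt(2) (B(Q, Z) = sqrt(14 + 4) = sqrt(18) = 3*sqrt(2))
M(p, t) = p/3 (M(p, t) = -(-1)*p/3 = p/3)
(M(103, 85) + B(-135, -21)) + K = ((1/3)*103 + 3*sqrt(2)) + 2324 = (103/3 + 3*sqrt(2)) + 2324 = 7075/3 + 3*sqrt(2)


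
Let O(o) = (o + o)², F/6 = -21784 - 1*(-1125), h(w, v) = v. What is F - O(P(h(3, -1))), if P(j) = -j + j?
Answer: -123954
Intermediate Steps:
F = -123954 (F = 6*(-21784 - 1*(-1125)) = 6*(-21784 + 1125) = 6*(-20659) = -123954)
P(j) = 0
O(o) = 4*o² (O(o) = (2*o)² = 4*o²)
F - O(P(h(3, -1))) = -123954 - 4*0² = -123954 - 4*0 = -123954 - 1*0 = -123954 + 0 = -123954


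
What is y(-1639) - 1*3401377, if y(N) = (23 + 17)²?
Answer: -3399777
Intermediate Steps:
y(N) = 1600 (y(N) = 40² = 1600)
y(-1639) - 1*3401377 = 1600 - 1*3401377 = 1600 - 3401377 = -3399777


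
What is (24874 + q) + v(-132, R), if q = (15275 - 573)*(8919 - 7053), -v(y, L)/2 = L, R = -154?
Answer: 27459114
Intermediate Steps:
v(y, L) = -2*L
q = 27433932 (q = 14702*1866 = 27433932)
(24874 + q) + v(-132, R) = (24874 + 27433932) - 2*(-154) = 27458806 + 308 = 27459114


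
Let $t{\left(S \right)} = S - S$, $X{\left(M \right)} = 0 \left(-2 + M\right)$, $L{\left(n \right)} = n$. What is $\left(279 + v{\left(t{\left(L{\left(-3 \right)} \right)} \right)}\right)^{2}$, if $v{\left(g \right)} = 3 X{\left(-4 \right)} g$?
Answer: $77841$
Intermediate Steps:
$X{\left(M \right)} = 0$
$t{\left(S \right)} = 0$
$v{\left(g \right)} = 0$ ($v{\left(g \right)} = 3 \cdot 0 g = 0 g = 0$)
$\left(279 + v{\left(t{\left(L{\left(-3 \right)} \right)} \right)}\right)^{2} = \left(279 + 0\right)^{2} = 279^{2} = 77841$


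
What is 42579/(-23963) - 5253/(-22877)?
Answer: -848202144/548201551 ≈ -1.5472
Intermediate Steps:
42579/(-23963) - 5253/(-22877) = 42579*(-1/23963) - 5253*(-1/22877) = -42579/23963 + 5253/22877 = -848202144/548201551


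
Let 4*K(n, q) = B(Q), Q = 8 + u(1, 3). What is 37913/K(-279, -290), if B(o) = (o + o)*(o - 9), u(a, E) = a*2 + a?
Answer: 37913/11 ≈ 3446.6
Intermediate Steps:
u(a, E) = 3*a (u(a, E) = 2*a + a = 3*a)
Q = 11 (Q = 8 + 3*1 = 8 + 3 = 11)
B(o) = 2*o*(-9 + o) (B(o) = (2*o)*(-9 + o) = 2*o*(-9 + o))
K(n, q) = 11 (K(n, q) = (2*11*(-9 + 11))/4 = (2*11*2)/4 = (¼)*44 = 11)
37913/K(-279, -290) = 37913/11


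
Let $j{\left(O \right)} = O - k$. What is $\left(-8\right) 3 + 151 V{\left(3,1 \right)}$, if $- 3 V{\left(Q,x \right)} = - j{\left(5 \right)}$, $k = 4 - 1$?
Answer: $\frac{230}{3} \approx 76.667$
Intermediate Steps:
$k = 3$
$j{\left(O \right)} = -3 + O$ ($j{\left(O \right)} = O - 3 = -3 + O$)
$V{\left(Q,x \right)} = \frac{2}{3}$ ($V{\left(Q,x \right)} = - \frac{\left(-1\right) \left(-3 + 5\right)}{3} = - \frac{\left(-1\right) 2}{3} = \left(- \frac{1}{3}\right) \left(-2\right) = \frac{2}{3}$)
$\left(-8\right) 3 + 151 V{\left(3,1 \right)} = \left(-8\right) 3 + 151 \cdot \frac{2}{3} = -24 + \frac{302}{3} = \frac{230}{3}$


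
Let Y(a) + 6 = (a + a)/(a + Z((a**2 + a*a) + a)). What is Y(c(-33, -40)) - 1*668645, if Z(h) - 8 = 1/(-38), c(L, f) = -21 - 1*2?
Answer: -381797973/571 ≈ -6.6865e+5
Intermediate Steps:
c(L, f) = -23 (c(L, f) = -21 - 2 = -23)
Z(h) = 303/38 (Z(h) = 8 + 1/(-38) = 8 - 1/38 = 303/38)
Y(a) = -6 + 2*a/(303/38 + a) (Y(a) = -6 + (a + a)/(a + 303/38) = -6 + (2*a)/(303/38 + a) = -6 + 2*a/(303/38 + a))
Y(c(-33, -40)) - 1*668645 = 2*(-909 - 76*(-23))/(303 + 38*(-23)) - 1*668645 = 2*(-909 + 1748)/(303 - 874) - 668645 = 2*839/(-571) - 668645 = 2*(-1/571)*839 - 668645 = -1678/571 - 668645 = -381797973/571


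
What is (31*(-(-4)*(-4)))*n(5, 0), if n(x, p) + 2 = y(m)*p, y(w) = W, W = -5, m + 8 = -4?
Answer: 992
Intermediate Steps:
m = -12 (m = -8 - 4 = -12)
y(w) = -5
n(x, p) = -2 - 5*p
(31*(-(-4)*(-4)))*n(5, 0) = (31*(-(-4)*(-4)))*(-2 - 5*0) = (31*(-1*16))*(-2 + 0) = (31*(-16))*(-2) = -496*(-2) = 992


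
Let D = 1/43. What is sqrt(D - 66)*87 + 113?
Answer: 113 + 87*I*sqrt(121991)/43 ≈ 113.0 + 706.67*I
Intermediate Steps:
D = 1/43 ≈ 0.023256
sqrt(D - 66)*87 + 113 = sqrt(1/43 - 66)*87 + 113 = sqrt(-2837/43)*87 + 113 = (I*sqrt(121991)/43)*87 + 113 = 87*I*sqrt(121991)/43 + 113 = 113 + 87*I*sqrt(121991)/43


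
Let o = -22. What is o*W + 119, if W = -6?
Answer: 251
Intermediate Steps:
o*W + 119 = -22*(-6) + 119 = 132 + 119 = 251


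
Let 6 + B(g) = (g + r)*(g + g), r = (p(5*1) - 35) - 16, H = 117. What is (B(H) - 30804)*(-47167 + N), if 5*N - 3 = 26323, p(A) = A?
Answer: 2974189764/5 ≈ 5.9484e+8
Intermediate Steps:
r = -46 (r = (5*1 - 35) - 16 = (5 - 35) - 16 = -30 - 16 = -46)
B(g) = -6 + 2*g*(-46 + g) (B(g) = -6 + (g - 46)*(g + g) = -6 + (-46 + g)*(2*g) = -6 + 2*g*(-46 + g))
N = 26326/5 (N = 3/5 + (1/5)*26323 = 3/5 + 26323/5 = 26326/5 ≈ 5265.2)
(B(H) - 30804)*(-47167 + N) = ((-6 - 92*117 + 2*117**2) - 30804)*(-47167 + 26326/5) = ((-6 - 10764 + 2*13689) - 30804)*(-209509/5) = ((-6 - 10764 + 27378) - 30804)*(-209509/5) = (16608 - 30804)*(-209509/5) = -14196*(-209509/5) = 2974189764/5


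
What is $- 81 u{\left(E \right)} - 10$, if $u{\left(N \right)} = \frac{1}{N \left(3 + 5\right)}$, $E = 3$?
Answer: $- \frac{107}{8} \approx -13.375$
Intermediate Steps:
$u{\left(N \right)} = \frac{1}{8 N}$ ($u{\left(N \right)} = \frac{1}{N 8} = \frac{1}{8 N}$)
$- 81 u{\left(E \right)} - 10 = - 81 \frac{1}{8 \cdot 3} - 10 = - 81 \cdot \frac{1}{8} \cdot \frac{1}{3} - 10 = \left(-81\right) \frac{1}{24} - 10 = - \frac{27}{8} - 10 = - \frac{107}{8}$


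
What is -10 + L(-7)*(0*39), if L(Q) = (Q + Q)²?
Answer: -10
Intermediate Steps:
L(Q) = 4*Q² (L(Q) = (2*Q)² = 4*Q²)
-10 + L(-7)*(0*39) = -10 + (4*(-7)²)*(0*39) = -10 + (4*49)*0 = -10 + 196*0 = -10 + 0 = -10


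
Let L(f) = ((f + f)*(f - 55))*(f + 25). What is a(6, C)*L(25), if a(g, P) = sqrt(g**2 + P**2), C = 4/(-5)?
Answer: -30000*sqrt(229) ≈ -4.5398e+5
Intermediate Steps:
C = -4/5 (C = 4*(-1/5) = -4/5 ≈ -0.80000)
a(g, P) = sqrt(P**2 + g**2)
L(f) = 2*f*(-55 + f)*(25 + f) (L(f) = ((2*f)*(-55 + f))*(25 + f) = (2*f*(-55 + f))*(25 + f) = 2*f*(-55 + f)*(25 + f))
a(6, C)*L(25) = sqrt((-4/5)**2 + 6**2)*(2*25*(-1375 + 25**2 - 30*25)) = sqrt(16/25 + 36)*(2*25*(-1375 + 625 - 750)) = sqrt(916/25)*(2*25*(-1500)) = (2*sqrt(229)/5)*(-75000) = -30000*sqrt(229)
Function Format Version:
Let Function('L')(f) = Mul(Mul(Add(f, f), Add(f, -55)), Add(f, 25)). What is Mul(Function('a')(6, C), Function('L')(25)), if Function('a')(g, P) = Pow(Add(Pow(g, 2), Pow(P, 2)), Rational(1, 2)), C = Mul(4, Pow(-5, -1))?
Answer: Mul(-30000, Pow(229, Rational(1, 2))) ≈ -4.5398e+5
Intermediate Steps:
C = Rational(-4, 5) (C = Mul(4, Rational(-1, 5)) = Rational(-4, 5) ≈ -0.80000)
Function('a')(g, P) = Pow(Add(Pow(P, 2), Pow(g, 2)), Rational(1, 2))
Function('L')(f) = Mul(2, f, Add(-55, f), Add(25, f)) (Function('L')(f) = Mul(Mul(Mul(2, f), Add(-55, f)), Add(25, f)) = Mul(Mul(2, f, Add(-55, f)), Add(25, f)) = Mul(2, f, Add(-55, f), Add(25, f)))
Mul(Function('a')(6, C), Function('L')(25)) = Mul(Pow(Add(Pow(Rational(-4, 5), 2), Pow(6, 2)), Rational(1, 2)), Mul(2, 25, Add(-1375, Pow(25, 2), Mul(-30, 25)))) = Mul(Pow(Add(Rational(16, 25), 36), Rational(1, 2)), Mul(2, 25, Add(-1375, 625, -750))) = Mul(Pow(Rational(916, 25), Rational(1, 2)), Mul(2, 25, -1500)) = Mul(Mul(Rational(2, 5), Pow(229, Rational(1, 2))), -75000) = Mul(-30000, Pow(229, Rational(1, 2)))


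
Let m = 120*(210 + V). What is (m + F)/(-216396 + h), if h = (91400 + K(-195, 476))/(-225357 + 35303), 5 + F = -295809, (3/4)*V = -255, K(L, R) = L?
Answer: 59185476356/41127016589 ≈ 1.4391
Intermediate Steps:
V = -340 (V = (4/3)*(-255) = -340)
F = -295814 (F = -5 - 295809 = -295814)
m = -15600 (m = 120*(210 - 340) = 120*(-130) = -15600)
h = -91205/190054 (h = (91400 - 195)/(-225357 + 35303) = 91205/(-190054) = 91205*(-1/190054) = -91205/190054 ≈ -0.47989)
(m + F)/(-216396 + h) = (-15600 - 295814)/(-216396 - 91205/190054) = -311414/(-41127016589/190054) = -311414*(-190054/41127016589) = 59185476356/41127016589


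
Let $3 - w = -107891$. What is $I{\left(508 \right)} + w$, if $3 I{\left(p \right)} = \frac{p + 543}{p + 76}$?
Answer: $\frac{189031339}{1752} \approx 1.0789 \cdot 10^{5}$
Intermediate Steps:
$w = 107894$ ($w = 3 - -107891 = 3 + 107891 = 107894$)
$I{\left(p \right)} = \frac{543 + p}{3 \left(76 + p\right)}$ ($I{\left(p \right)} = \frac{\left(p + 543\right) \frac{1}{p + 76}}{3} = \frac{\left(543 + p\right) \frac{1}{76 + p}}{3} = \frac{\frac{1}{76 + p} \left(543 + p\right)}{3} = \frac{543 + p}{3 \left(76 + p\right)}$)
$I{\left(508 \right)} + w = \frac{543 + 508}{3 \left(76 + 508\right)} + 107894 = \frac{1}{3} \cdot \frac{1}{584} \cdot 1051 + 107894 = \frac{1051}{1752} + 107894 = \frac{189031339}{1752}$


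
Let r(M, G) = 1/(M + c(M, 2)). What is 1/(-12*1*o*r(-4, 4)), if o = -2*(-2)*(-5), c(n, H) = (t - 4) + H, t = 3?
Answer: -1/80 ≈ -0.012500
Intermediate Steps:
c(n, H) = -1 + H (c(n, H) = (3 - 4) + H = -1 + H)
r(M, G) = 1/(1 + M) (r(M, G) = 1/(M + (-1 + 2)) = 1/(M + 1) = 1/(1 + M))
o = -20 (o = 4*(-5) = -20)
1/(-12*1*o*r(-4, 4)) = 1/(-12*1*(-20)/(1 - 4)) = 1/(-(-240)/(-3)) = 1/(-(-240)*(-1)/3) = 1/(-12*20/3) = 1/(-80) = -1/80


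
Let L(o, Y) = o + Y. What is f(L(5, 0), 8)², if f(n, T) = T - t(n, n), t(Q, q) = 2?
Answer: 36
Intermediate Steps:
L(o, Y) = Y + o
f(n, T) = -2 + T (f(n, T) = T - 1*2 = T - 2 = -2 + T)
f(L(5, 0), 8)² = (-2 + 8)² = 6² = 36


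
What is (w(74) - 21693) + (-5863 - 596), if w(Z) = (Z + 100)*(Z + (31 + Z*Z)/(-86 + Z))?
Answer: -190255/2 ≈ -95128.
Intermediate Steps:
w(Z) = (100 + Z)*(Z + (31 + Z²)/(-86 + Z))
(w(74) - 21693) + (-5863 - 596) = ((3100 - 8569*74 + 2*74³ + 114*74²)/(-86 + 74) - 21693) + (-5863 - 596) = ((3100 - 634106 + 2*405224 + 114*5476)/(-12) - 21693) - 6459 = (-(3100 - 634106 + 810448 + 624264)/12 - 21693) - 6459 = (-1/12*803706 - 21693) - 6459 = (-133951/2 - 21693) - 6459 = -177337/2 - 6459 = -190255/2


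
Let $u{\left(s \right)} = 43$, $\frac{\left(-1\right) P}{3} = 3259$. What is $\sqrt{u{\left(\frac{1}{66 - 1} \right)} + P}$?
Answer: $i \sqrt{9734} \approx 98.661 i$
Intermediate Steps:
$P = -9777$ ($P = \left(-3\right) 3259 = -9777$)
$\sqrt{u{\left(\frac{1}{66 - 1} \right)} + P} = \sqrt{43 - 9777} = \sqrt{-9734} = i \sqrt{9734}$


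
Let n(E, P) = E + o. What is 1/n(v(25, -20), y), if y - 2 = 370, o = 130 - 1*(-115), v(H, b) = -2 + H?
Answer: 1/268 ≈ 0.0037313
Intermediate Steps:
o = 245 (o = 130 + 115 = 245)
y = 372 (y = 2 + 370 = 372)
n(E, P) = 245 + E (n(E, P) = E + 245 = 245 + E)
1/n(v(25, -20), y) = 1/(245 + (-2 + 25)) = 1/(245 + 23) = 1/268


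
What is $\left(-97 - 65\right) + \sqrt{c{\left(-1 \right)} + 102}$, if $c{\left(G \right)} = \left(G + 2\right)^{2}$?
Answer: $-162 + \sqrt{103} \approx -151.85$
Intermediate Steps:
$c{\left(G \right)} = \left(2 + G\right)^{2}$
$\left(-97 - 65\right) + \sqrt{c{\left(-1 \right)} + 102} = \left(-97 - 65\right) + \sqrt{\left(2 - 1\right)^{2} + 102} = -162 + \sqrt{1^{2} + 102} = -162 + \sqrt{1 + 102} = -162 + \sqrt{103}$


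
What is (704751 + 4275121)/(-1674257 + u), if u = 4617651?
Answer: 2489936/1471697 ≈ 1.6919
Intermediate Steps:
(704751 + 4275121)/(-1674257 + u) = (704751 + 4275121)/(-1674257 + 4617651) = 4979872/2943394 = 4979872*(1/2943394) = 2489936/1471697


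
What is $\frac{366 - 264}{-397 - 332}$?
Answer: $- \frac{34}{243} \approx -0.13992$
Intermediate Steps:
$\frac{366 - 264}{-397 - 332} = \frac{102}{-729} = 102 \left(- \frac{1}{729}\right) = - \frac{34}{243}$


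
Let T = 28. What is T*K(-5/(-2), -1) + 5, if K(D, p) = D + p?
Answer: 47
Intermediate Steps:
T*K(-5/(-2), -1) + 5 = 28*(-5/(-2) - 1) + 5 = 28*(-5*(-1/2) - 1) + 5 = 28*(5/2 - 1) + 5 = 28*(3/2) + 5 = 42 + 5 = 47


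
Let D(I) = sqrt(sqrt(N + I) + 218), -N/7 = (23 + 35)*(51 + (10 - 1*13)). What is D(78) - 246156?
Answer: -246156 + sqrt(218 + I*sqrt(19410)) ≈ -2.4614e+5 + 4.512*I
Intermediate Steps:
N = -19488 (N = -7*(23 + 35)*(51 + (10 - 1*13)) = -406*(51 + (10 - 13)) = -406*(51 - 3) = -406*48 = -7*2784 = -19488)
D(I) = sqrt(218 + sqrt(-19488 + I)) (D(I) = sqrt(sqrt(-19488 + I) + 218) = sqrt(218 + sqrt(-19488 + I)))
D(78) - 246156 = sqrt(218 + sqrt(-19488 + 78)) - 246156 = sqrt(218 + sqrt(-19410)) - 246156 = sqrt(218 + I*sqrt(19410)) - 246156 = -246156 + sqrt(218 + I*sqrt(19410))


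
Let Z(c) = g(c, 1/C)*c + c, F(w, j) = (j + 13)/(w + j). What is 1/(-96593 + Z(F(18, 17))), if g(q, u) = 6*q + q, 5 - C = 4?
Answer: -1/96587 ≈ -1.0353e-5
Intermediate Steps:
C = 1 (C = 5 - 1*4 = 5 - 4 = 1)
g(q, u) = 7*q
F(w, j) = (13 + j)/(j + w)
Z(c) = c + 7*c² (Z(c) = (7*c)*c + c = 7*c² + c = c + 7*c²)
1/(-96593 + Z(F(18, 17))) = 1/(-96593 + ((13 + 17)/(17 + 18))*(1 + 7*((13 + 17)/(17 + 18)))) = 1/(-96593 + (30/35)*(1 + 7*(30/35))) = 1/(-96593 + ((1/35)*30)*(1 + 7*((1/35)*30))) = 1/(-96593 + 6*(1 + 7*(6/7))/7) = 1/(-96593 + 6*(1 + 6)/7) = 1/(-96593 + (6/7)*7) = 1/(-96593 + 6) = 1/(-96587) = -1/96587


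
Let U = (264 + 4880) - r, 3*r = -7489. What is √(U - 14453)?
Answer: I*√61314/3 ≈ 82.539*I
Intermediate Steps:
r = -7489/3 (r = (⅓)*(-7489) = -7489/3 ≈ -2496.3)
U = 22921/3 (U = (264 + 4880) - 1*(-7489/3) = 5144 + 7489/3 = 22921/3 ≈ 7640.3)
√(U - 14453) = √(22921/3 - 14453) = √(-20438/3) = I*√61314/3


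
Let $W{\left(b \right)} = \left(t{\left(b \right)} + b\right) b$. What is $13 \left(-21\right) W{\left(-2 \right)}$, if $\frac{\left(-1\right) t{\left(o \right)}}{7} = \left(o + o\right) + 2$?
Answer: $6552$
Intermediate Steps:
$t{\left(o \right)} = -14 - 14 o$ ($t{\left(o \right)} = - 7 \left(\left(o + o\right) + 2\right) = - 7 \left(2 o + 2\right) = - 7 \left(2 + 2 o\right) = -14 - 14 o$)
$W{\left(b \right)} = b \left(-14 - 13 b\right)$ ($W{\left(b \right)} = \left(\left(-14 - 14 b\right) + b\right) b = \left(-14 - 13 b\right) b = b \left(-14 - 13 b\right)$)
$13 \left(-21\right) W{\left(-2 \right)} = 13 \left(-21\right) \left(\left(-1\right) \left(-2\right) \left(14 + 13 \left(-2\right)\right)\right) = - 273 \left(\left(-1\right) \left(-2\right) \left(14 - 26\right)\right) = - 273 \left(\left(-1\right) \left(-2\right) \left(-12\right)\right) = \left(-273\right) \left(-24\right) = 6552$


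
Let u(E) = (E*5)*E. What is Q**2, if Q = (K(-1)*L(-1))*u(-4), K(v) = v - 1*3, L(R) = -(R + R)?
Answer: 409600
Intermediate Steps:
u(E) = 5*E**2 (u(E) = (5*E)*E = 5*E**2)
L(R) = -2*R
K(v) = -3 + v (K(v) = v - 3 = -3 + v)
Q = -640 (Q = ((-3 - 1)*(-2*(-1)))*(5*(-4)**2) = (-4*2)*(5*16) = -8*80 = -640)
Q**2 = (-640)**2 = 409600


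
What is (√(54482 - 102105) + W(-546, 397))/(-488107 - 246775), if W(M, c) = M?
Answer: 273/367441 - I*√47623/734882 ≈ 0.00074298 - 0.00029695*I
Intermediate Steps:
(√(54482 - 102105) + W(-546, 397))/(-488107 - 246775) = (√(54482 - 102105) - 546)/(-488107 - 246775) = (√(-47623) - 546)/(-734882) = (I*√47623 - 546)*(-1/734882) = (-546 + I*√47623)*(-1/734882) = 273/367441 - I*√47623/734882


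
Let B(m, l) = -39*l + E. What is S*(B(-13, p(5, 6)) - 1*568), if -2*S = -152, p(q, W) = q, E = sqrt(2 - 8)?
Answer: -57988 + 76*I*sqrt(6) ≈ -57988.0 + 186.16*I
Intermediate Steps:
E = I*sqrt(6) (E = sqrt(-6) = I*sqrt(6) ≈ 2.4495*I)
B(m, l) = -39*l + I*sqrt(6)
S = 76 (S = -1/2*(-152) = 76)
S*(B(-13, p(5, 6)) - 1*568) = 76*((-39*5 + I*sqrt(6)) - 1*568) = 76*((-195 + I*sqrt(6)) - 568) = 76*(-763 + I*sqrt(6)) = -57988 + 76*I*sqrt(6)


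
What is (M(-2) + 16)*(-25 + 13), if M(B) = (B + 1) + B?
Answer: -156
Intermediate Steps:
M(B) = 1 + 2*B (M(B) = (1 + B) + B = 1 + 2*B)
(M(-2) + 16)*(-25 + 13) = ((1 + 2*(-2)) + 16)*(-25 + 13) = ((1 - 4) + 16)*(-12) = (-3 + 16)*(-12) = 13*(-12) = -156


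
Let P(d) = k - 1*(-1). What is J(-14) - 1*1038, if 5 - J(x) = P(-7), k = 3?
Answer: -1037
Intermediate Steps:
P(d) = 4 (P(d) = 3 - 1*(-1) = 3 + 1 = 4)
J(x) = 1 (J(x) = 5 - 1*4 = 5 - 4 = 1)
J(-14) - 1*1038 = 1 - 1*1038 = 1 - 1038 = -1037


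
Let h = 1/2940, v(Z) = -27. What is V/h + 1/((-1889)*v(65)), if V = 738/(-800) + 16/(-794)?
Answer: -1122314427673/404963820 ≈ -2771.4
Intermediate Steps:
h = 1/2940 ≈ 0.00034014
V = -149693/158800 (V = 738*(-1/800) + 16*(-1/794) = -369/400 - 8/397 = -149693/158800 ≈ -0.94265)
V/h + 1/((-1889)*v(65)) = -149693/(158800*1/2940) + 1/(-1889*(-27)) = -149693/158800*2940 - 1/1889*(-1/27) = -22004871/7940 + 1/51003 = -1122314427673/404963820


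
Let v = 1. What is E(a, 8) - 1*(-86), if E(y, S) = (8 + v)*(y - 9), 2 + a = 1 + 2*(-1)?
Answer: -22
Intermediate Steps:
a = -3 (a = -2 + (1 + 2*(-1)) = -2 + (1 - 2) = -2 - 1 = -3)
E(y, S) = -81 + 9*y (E(y, S) = (8 + 1)*(y - 9) = 9*(-9 + y) = -81 + 9*y)
E(a, 8) - 1*(-86) = (-81 + 9*(-3)) - 1*(-86) = (-81 - 27) + 86 = -108 + 86 = -22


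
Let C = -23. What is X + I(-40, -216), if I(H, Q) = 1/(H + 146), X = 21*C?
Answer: -51197/106 ≈ -482.99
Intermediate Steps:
X = -483 (X = 21*(-23) = -483)
I(H, Q) = 1/(146 + H)
X + I(-40, -216) = -483 + 1/(146 - 40) = -483 + 1/106 = -51197/106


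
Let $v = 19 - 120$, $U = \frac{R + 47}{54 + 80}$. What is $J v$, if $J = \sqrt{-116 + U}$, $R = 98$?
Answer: $- \frac{303 i \sqrt{229274}}{134} \approx - 1082.7 i$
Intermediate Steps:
$U = \frac{145}{134}$ ($U = \frac{98 + 47}{54 + 80} = \frac{145}{134} \approx 1.0821$)
$v = -101$ ($v = 19 - 120 = -101$)
$J = \frac{3 i \sqrt{229274}}{134}$ ($J = \sqrt{-116 + \frac{145}{134}} = \sqrt{- \frac{15399}{134}} = \frac{3 i \sqrt{229274}}{134} \approx 10.72 i$)
$J v = \frac{3 i \sqrt{229274}}{134} \left(-101\right) = - \frac{303 i \sqrt{229274}}{134}$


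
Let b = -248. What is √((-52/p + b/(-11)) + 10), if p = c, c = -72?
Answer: √144914/66 ≈ 5.7678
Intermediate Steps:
p = -72
√((-52/p + b/(-11)) + 10) = √((-52/(-72) - 248/(-11)) + 10) = √((-52*(-1/72) - 248*(-1/11)) + 10) = √((13/18 + 248/11) + 10) = √(4607/198 + 10) = √(6587/198) = √144914/66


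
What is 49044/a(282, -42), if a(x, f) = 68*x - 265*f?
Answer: 8174/5051 ≈ 1.6183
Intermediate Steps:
a(x, f) = -265*f + 68*x
49044/a(282, -42) = 49044/(-265*(-42) + 68*282) = 49044/(11130 + 19176) = 49044/30306 = 49044*(1/30306) = 8174/5051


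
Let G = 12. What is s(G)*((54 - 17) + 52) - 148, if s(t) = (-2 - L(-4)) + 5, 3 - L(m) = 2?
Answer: 30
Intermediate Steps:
L(m) = 1 (L(m) = 3 - 1*2 = 3 - 2 = 1)
s(t) = 2 (s(t) = (-2 - 1*1) + 5 = (-2 - 1) + 5 = -3 + 5 = 2)
s(G)*((54 - 17) + 52) - 148 = 2*((54 - 17) + 52) - 148 = 2*(37 + 52) - 148 = 2*89 - 148 = 178 - 148 = 30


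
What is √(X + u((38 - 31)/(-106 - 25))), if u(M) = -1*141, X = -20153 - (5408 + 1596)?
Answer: I*√27298 ≈ 165.22*I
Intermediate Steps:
X = -27157 (X = -20153 - 1*7004 = -20153 - 7004 = -27157)
u(M) = -141
√(X + u((38 - 31)/(-106 - 25))) = √(-27157 - 141) = √(-27298) = I*√27298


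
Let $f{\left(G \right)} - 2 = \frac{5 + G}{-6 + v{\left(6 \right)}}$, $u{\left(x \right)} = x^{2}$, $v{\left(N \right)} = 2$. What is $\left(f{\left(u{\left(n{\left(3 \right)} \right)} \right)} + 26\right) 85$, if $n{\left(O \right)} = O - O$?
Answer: $\frac{9095}{4} \approx 2273.8$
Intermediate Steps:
$n{\left(O \right)} = 0$
$f{\left(G \right)} = \frac{3}{4} - \frac{G}{4}$ ($f{\left(G \right)} = 2 + \frac{5 + G}{-6 + 2} = 2 + \frac{5 + G}{-4} = 2 + \left(5 + G\right) \left(- \frac{1}{4}\right) = 2 - \left(\frac{5}{4} + \frac{G}{4}\right) = \frac{3}{4} - \frac{G}{4}$)
$\left(f{\left(u{\left(n{\left(3 \right)} \right)} \right)} + 26\right) 85 = \left(\left(\frac{3}{4} - \frac{0^{2}}{4}\right) + 26\right) 85 = \left(\left(\frac{3}{4} - 0\right) + 26\right) 85 = \left(\left(\frac{3}{4} + 0\right) + 26\right) 85 = \left(\frac{3}{4} + 26\right) 85 = \frac{107}{4} \cdot 85 = \frac{9095}{4}$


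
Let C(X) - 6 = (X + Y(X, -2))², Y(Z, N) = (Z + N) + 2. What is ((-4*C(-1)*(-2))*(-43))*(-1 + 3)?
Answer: -6880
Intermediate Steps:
Y(Z, N) = 2 + N + Z (Y(Z, N) = (N + Z) + 2 = 2 + N + Z)
C(X) = 6 + 4*X² (C(X) = 6 + (X + (2 - 2 + X))² = 6 + (X + X)² = 6 + (2*X)² = 6 + 4*X²)
((-4*C(-1)*(-2))*(-43))*(-1 + 3) = ((-4*(6 + 4*(-1)²)*(-2))*(-43))*(-1 + 3) = ((-4*(6 + 4*1)*(-2))*(-43))*2 = ((-4*(6 + 4)*(-2))*(-43))*2 = ((-4*10*(-2))*(-43))*2 = (-40*(-2)*(-43))*2 = (80*(-43))*2 = -3440*2 = -6880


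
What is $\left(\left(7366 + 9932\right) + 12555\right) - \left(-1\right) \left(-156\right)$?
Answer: $29697$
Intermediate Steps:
$\left(\left(7366 + 9932\right) + 12555\right) - \left(-1\right) \left(-156\right) = \left(17298 + 12555\right) - 156 = 29853 - 156 = 29697$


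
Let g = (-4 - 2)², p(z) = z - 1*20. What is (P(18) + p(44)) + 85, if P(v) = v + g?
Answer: 163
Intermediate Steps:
p(z) = -20 + z (p(z) = z - 20 = -20 + z)
g = 36 (g = (-6)² = 36)
P(v) = 36 + v (P(v) = v + 36 = 36 + v)
(P(18) + p(44)) + 85 = ((36 + 18) + (-20 + 44)) + 85 = (54 + 24) + 85 = 78 + 85 = 163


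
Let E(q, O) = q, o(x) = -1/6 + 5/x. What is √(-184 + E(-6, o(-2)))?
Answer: I*√190 ≈ 13.784*I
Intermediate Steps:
o(x) = -⅙ + 5/x (o(x) = -1*⅙ + 5/x = -⅙ + 5/x)
√(-184 + E(-6, o(-2))) = √(-184 - 6) = √(-190) = I*√190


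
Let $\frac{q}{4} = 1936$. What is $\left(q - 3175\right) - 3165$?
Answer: $1404$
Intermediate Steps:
$q = 7744$ ($q = 4 \cdot 1936 = 7744$)
$\left(q - 3175\right) - 3165 = \left(7744 - 3175\right) - 3165 = 4569 - 3165 = 1404$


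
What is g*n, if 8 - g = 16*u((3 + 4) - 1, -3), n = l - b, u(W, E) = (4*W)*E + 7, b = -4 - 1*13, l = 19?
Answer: 37728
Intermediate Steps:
b = -17 (b = -4 - 13 = -17)
u(W, E) = 7 + 4*E*W (u(W, E) = 4*E*W + 7 = 7 + 4*E*W)
n = 36 (n = 19 - 1*(-17) = 19 + 17 = 36)
g = 1048 (g = 8 - 16*(7 + 4*(-3)*((3 + 4) - 1)) = 8 - 16*(7 + 4*(-3)*(7 - 1)) = 8 - 16*(7 + 4*(-3)*6) = 8 - 16*(7 - 72) = 8 - 16*(-65) = 8 - 1*(-1040) = 8 + 1040 = 1048)
g*n = 1048*36 = 37728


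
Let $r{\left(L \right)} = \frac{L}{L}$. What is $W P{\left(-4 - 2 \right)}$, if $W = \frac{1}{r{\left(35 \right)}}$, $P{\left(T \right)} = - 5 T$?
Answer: $30$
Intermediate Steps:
$r{\left(L \right)} = 1$
$W = 1$ ($W = 1^{-1} = 1$)
$W P{\left(-4 - 2 \right)} = 1 \left(- 5 \left(-4 - 2\right)\right) = 1 \left(\left(-5\right) \left(-6\right)\right) = 1 \cdot 30 = 30$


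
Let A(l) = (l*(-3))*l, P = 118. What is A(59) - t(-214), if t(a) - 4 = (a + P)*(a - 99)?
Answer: -40495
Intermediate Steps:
A(l) = -3*l² (A(l) = (-3*l)*l = -3*l²)
t(a) = 4 + (-99 + a)*(118 + a) (t(a) = 4 + (a + 118)*(a - 99) = 4 + (118 + a)*(-99 + a) = 4 + (-99 + a)*(118 + a))
A(59) - t(-214) = -3*59² - (-11678 + (-214)² + 19*(-214)) = -3*3481 - (-11678 + 45796 - 4066) = -10443 - 1*30052 = -10443 - 30052 = -40495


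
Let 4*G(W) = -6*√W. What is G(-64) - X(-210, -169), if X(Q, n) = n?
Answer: 169 - 12*I ≈ 169.0 - 12.0*I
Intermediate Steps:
G(W) = -3*√W/2 (G(W) = (-6*√W)/4 = -3*√W/2)
G(-64) - X(-210, -169) = -12*I - 1*(-169) = -12*I + 169 = 169 - 12*I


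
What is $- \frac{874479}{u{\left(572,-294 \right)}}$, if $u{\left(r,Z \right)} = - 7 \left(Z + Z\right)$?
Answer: $- \frac{291493}{1372} \approx -212.46$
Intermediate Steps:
$u{\left(r,Z \right)} = - 14 Z$ ($u{\left(r,Z \right)} = - 7 \cdot 2 Z = - 14 Z$)
$- \frac{874479}{u{\left(572,-294 \right)}} = - \frac{874479}{\left(-14\right) \left(-294\right)} = - \frac{874479}{4116} = \left(-874479\right) \frac{1}{4116} = - \frac{291493}{1372}$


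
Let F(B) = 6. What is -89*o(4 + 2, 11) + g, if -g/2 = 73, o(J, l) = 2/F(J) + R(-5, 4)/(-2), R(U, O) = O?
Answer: 7/3 ≈ 2.3333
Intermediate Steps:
o(J, l) = -5/3 (o(J, l) = 2/6 + 4/(-2) = 2*(1/6) + 4*(-1/2) = 1/3 - 2 = -5/3)
g = -146 (g = -2*73 = -146)
-89*o(4 + 2, 11) + g = -89*(-5/3) - 146 = 445/3 - 146 = 7/3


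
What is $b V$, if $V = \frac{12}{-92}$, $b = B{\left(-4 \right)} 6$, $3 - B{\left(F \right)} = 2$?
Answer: $- \frac{18}{23} \approx -0.78261$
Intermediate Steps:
$B{\left(F \right)} = 1$ ($B{\left(F \right)} = 3 - 2 = 1$)
$b = 6$ ($b = 1 \cdot 6 = 6$)
$V = - \frac{3}{23}$ ($V = 12 \left(- \frac{1}{92}\right) = - \frac{3}{23} \approx -0.13043$)
$b V = 6 \left(- \frac{3}{23}\right) = - \frac{18}{23}$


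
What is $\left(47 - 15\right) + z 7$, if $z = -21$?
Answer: $-115$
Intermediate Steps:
$\left(47 - 15\right) + z 7 = \left(47 - 15\right) - 147 = 32 - 147 = -115$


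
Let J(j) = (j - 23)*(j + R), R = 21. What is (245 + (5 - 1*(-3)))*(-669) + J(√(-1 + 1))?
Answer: -169740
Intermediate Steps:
J(j) = (-23 + j)*(21 + j) (J(j) = (j - 23)*(j + 21) = (-23 + j)*(21 + j))
(245 + (5 - 1*(-3)))*(-669) + J(√(-1 + 1)) = (245 + (5 - 1*(-3)))*(-669) + (-483 + (√(-1 + 1))² - 2*√(-1 + 1)) = (245 + (5 + 3))*(-669) + (-483 + (√0)² - 2*√0) = (245 + 8)*(-669) + (-483 + 0² - 2*0) = 253*(-669) + (-483 + 0 + 0) = -169257 - 483 = -169740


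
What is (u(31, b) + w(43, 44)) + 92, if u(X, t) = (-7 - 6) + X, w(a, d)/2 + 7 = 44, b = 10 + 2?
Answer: 184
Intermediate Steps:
b = 12
w(a, d) = 74 (w(a, d) = -14 + 2*44 = -14 + 88 = 74)
u(X, t) = -13 + X
(u(31, b) + w(43, 44)) + 92 = ((-13 + 31) + 74) + 92 = (18 + 74) + 92 = 92 + 92 = 184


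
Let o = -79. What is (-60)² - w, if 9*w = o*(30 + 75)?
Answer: 13565/3 ≈ 4521.7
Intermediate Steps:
w = -2765/3 (w = (-79*(30 + 75))/9 = (-79*105)/9 = (⅑)*(-8295) = -2765/3 ≈ -921.67)
(-60)² - w = (-60)² - 1*(-2765/3) = 3600 + 2765/3 = 13565/3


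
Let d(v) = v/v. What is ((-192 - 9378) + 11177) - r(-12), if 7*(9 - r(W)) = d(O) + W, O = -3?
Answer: 11175/7 ≈ 1596.4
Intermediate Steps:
d(v) = 1
r(W) = 62/7 - W/7 (r(W) = 9 - (1 + W)/7 = 9 + (-1/7 - W/7) = 62/7 - W/7)
((-192 - 9378) + 11177) - r(-12) = ((-192 - 9378) + 11177) - (62/7 - 1/7*(-12)) = (-9570 + 11177) - (62/7 + 12/7) = 1607 - 1*74/7 = 1607 - 74/7 = 11175/7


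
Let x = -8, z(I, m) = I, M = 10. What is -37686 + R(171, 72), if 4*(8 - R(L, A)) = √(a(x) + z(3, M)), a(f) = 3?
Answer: -37678 - √6/4 ≈ -37679.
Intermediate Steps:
R(L, A) = 8 - √6/4 (R(L, A) = 8 - √(3 + 3)/4 = 8 - √6/4)
-37686 + R(171, 72) = -37686 + (8 - √6/4) = -37678 - √6/4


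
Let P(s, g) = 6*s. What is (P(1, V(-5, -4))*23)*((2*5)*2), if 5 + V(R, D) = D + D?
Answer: 2760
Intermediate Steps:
V(R, D) = -5 + 2*D (V(R, D) = -5 + (D + D) = -5 + 2*D)
(P(1, V(-5, -4))*23)*((2*5)*2) = ((6*1)*23)*((2*5)*2) = (6*23)*(10*2) = 138*20 = 2760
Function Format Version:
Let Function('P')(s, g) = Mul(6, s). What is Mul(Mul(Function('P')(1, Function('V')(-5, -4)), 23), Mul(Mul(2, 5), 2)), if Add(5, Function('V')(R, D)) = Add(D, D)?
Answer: 2760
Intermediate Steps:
Function('V')(R, D) = Add(-5, Mul(2, D)) (Function('V')(R, D) = Add(-5, Add(D, D)) = Add(-5, Mul(2, D)))
Mul(Mul(Function('P')(1, Function('V')(-5, -4)), 23), Mul(Mul(2, 5), 2)) = Mul(Mul(Mul(6, 1), 23), Mul(Mul(2, 5), 2)) = Mul(Mul(6, 23), Mul(10, 2)) = Mul(138, 20) = 2760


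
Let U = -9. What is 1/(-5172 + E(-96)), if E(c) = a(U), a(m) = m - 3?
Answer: -1/5184 ≈ -0.00019290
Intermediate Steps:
a(m) = -3 + m
E(c) = -12 (E(c) = -3 - 9 = -12)
1/(-5172 + E(-96)) = 1/(-5172 - 12) = 1/(-5184) = -1/5184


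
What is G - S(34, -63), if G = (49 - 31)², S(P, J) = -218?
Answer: 542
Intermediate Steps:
G = 324 (G = 18² = 324)
G - S(34, -63) = 324 - 1*(-218) = 324 + 218 = 542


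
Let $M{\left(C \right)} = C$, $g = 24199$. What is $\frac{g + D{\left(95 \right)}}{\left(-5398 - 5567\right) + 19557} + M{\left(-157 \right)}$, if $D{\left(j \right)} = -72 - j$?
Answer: $- \frac{82807}{537} \approx -154.2$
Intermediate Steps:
$\frac{g + D{\left(95 \right)}}{\left(-5398 - 5567\right) + 19557} + M{\left(-157 \right)} = \frac{24199 - 167}{\left(-5398 - 5567\right) + 19557} - 157 = \frac{24199 - 167}{-10965 + 19557} - 157 = \frac{24199 - 167}{8592} - 157 = 24032 \cdot \frac{1}{8592} - 157 = \frac{1502}{537} - 157 = - \frac{82807}{537}$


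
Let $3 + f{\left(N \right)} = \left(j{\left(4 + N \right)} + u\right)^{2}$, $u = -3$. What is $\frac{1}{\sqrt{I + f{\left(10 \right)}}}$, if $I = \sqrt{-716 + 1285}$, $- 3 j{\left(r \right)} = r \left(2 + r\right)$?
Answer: $\frac{3}{\sqrt{54262 + 9 \sqrt{569}}} \approx 0.012853$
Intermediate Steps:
$j{\left(r \right)} = - \frac{r \left(2 + r\right)}{3}$
$I = \sqrt{569} \approx 23.854$
$f{\left(N \right)} = -3 + \left(-3 - \frac{\left(4 + N\right) \left(6 + N\right)}{3}\right)^{2}$ ($f{\left(N \right)} = -3 + \left(- \frac{\left(4 + N\right) \left(2 + \left(4 + N\right)\right)}{3} - 3\right)^{2} = -3 + \left(- \frac{\left(4 + N\right) \left(6 + N\right)}{3} - 3\right)^{2} = -3 + \left(-3 - \frac{\left(4 + N\right) \left(6 + N\right)}{3}\right)^{2}$)
$\frac{1}{\sqrt{I + f{\left(10 \right)}}} = \frac{1}{\sqrt{\sqrt{569} - \left(3 - \frac{\left(9 + \left(4 + 10\right) \left(6 + 10\right)\right)^{2}}{9}\right)}} = \frac{1}{\sqrt{\sqrt{569} - \left(3 - \frac{\left(9 + 14 \cdot 16\right)^{2}}{9}\right)}} = \frac{1}{\sqrt{\sqrt{569} - \left(3 - \frac{\left(9 + 224\right)^{2}}{9}\right)}} = \frac{1}{\sqrt{\sqrt{569} - \left(3 - \frac{233^{2}}{9}\right)}} = \frac{1}{\sqrt{\sqrt{569} + \left(-3 + \frac{1}{9} \cdot 54289\right)}} = \frac{1}{\sqrt{\sqrt{569} + \left(-3 + \frac{54289}{9}\right)}} = \frac{1}{\sqrt{\sqrt{569} + \frac{54262}{9}}} = \frac{1}{\sqrt{\frac{54262}{9} + \sqrt{569}}}$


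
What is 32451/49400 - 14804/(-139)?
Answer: 735828289/6866600 ≈ 107.16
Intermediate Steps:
32451/49400 - 14804/(-139) = 32451*(1/49400) - 14804*(-1/139) = 32451/49400 + 14804/139 = 735828289/6866600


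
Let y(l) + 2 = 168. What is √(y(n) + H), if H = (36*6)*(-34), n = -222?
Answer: I*√7178 ≈ 84.723*I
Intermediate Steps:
y(l) = 166 (y(l) = -2 + 168 = 166)
H = -7344 (H = 216*(-34) = -7344)
√(y(n) + H) = √(166 - 7344) = √(-7178) = I*√7178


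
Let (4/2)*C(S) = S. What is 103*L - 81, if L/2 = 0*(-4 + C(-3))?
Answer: -81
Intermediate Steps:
C(S) = S/2
L = 0 (L = 2*(0*(-4 + (½)*(-3))) = 2*(0*(-4 - 3/2)) = 2*(0*(-11/2)) = 2*0 = 0)
103*L - 81 = 103*0 - 81 = 0 - 81 = -81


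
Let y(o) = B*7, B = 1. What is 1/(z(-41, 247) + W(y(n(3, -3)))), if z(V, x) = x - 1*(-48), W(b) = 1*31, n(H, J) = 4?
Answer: 1/326 ≈ 0.0030675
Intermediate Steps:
y(o) = 7 (y(o) = 1*7 = 7)
W(b) = 31
z(V, x) = 48 + x (z(V, x) = x + 48 = 48 + x)
1/(z(-41, 247) + W(y(n(3, -3)))) = 1/((48 + 247) + 31) = 1/(295 + 31) = 1/326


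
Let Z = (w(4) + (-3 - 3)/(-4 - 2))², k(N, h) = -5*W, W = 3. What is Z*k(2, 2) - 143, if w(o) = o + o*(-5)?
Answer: -3518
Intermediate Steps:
k(N, h) = -15 (k(N, h) = -5*3 = -15)
w(o) = -4*o (w(o) = o - 5*o = -4*o)
Z = 225 (Z = (-4*4 + (-3 - 3)/(-4 - 2))² = (-16 - 6/(-6))² = (-16 - 6*(-⅙))² = (-16 + 1)² = (-15)² = 225)
Z*k(2, 2) - 143 = 225*(-15) - 143 = -3375 - 143 = -3518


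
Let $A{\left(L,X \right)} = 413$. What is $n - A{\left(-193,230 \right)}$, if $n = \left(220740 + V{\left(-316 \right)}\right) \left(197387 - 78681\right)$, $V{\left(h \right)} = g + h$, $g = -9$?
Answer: $26164582577$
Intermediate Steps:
$V{\left(h \right)} = -9 + h$
$n = 26164582990$ ($n = \left(220740 - 325\right) \left(197387 - 78681\right) = \left(220740 - 325\right) 118706 = 220415 \cdot 118706 = 26164582990$)
$n - A{\left(-193,230 \right)} = 26164582990 - 413 = 26164582577$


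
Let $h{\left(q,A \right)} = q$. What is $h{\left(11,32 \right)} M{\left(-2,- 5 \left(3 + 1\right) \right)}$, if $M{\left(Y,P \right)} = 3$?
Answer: $33$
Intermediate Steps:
$h{\left(11,32 \right)} M{\left(-2,- 5 \left(3 + 1\right) \right)} = 11 \cdot 3 = 33$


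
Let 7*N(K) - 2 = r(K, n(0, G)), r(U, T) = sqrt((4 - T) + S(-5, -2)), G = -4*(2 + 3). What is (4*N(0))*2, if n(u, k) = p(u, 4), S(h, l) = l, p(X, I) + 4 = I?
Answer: 16/7 + 8*sqrt(2)/7 ≈ 3.9020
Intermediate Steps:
p(X, I) = -4 + I
G = -20 (G = -4*5 = -20)
n(u, k) = 0 (n(u, k) = -4 + 4 = 0)
r(U, T) = sqrt(2 - T) (r(U, T) = sqrt((4 - T) - 2) = sqrt(2 - T))
N(K) = 2/7 + sqrt(2)/7 (N(K) = 2/7 + sqrt(2 - 1*0)/7 = 2/7 + sqrt(2 + 0)/7 = 2/7 + sqrt(2)/7)
(4*N(0))*2 = (4*(2/7 + sqrt(2)/7))*2 = (8/7 + 4*sqrt(2)/7)*2 = 16/7 + 8*sqrt(2)/7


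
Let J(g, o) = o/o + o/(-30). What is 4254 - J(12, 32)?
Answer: 63811/15 ≈ 4254.1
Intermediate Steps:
J(g, o) = 1 - o/30 (J(g, o) = 1 + o*(-1/30) = 1 - o/30)
4254 - J(12, 32) = 4254 - (1 - 1/30*32) = 4254 - (1 - 16/15) = 4254 - 1*(-1/15) = 4254 + 1/15 = 63811/15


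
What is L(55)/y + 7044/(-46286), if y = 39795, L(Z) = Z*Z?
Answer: -14030083/184195137 ≈ -0.076170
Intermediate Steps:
L(Z) = Z²
L(55)/y + 7044/(-46286) = 55²/39795 + 7044/(-46286) = 3025*(1/39795) + 7044*(-1/46286) = 605/7959 - 3522/23143 = -14030083/184195137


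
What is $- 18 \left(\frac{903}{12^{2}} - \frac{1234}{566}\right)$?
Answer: $- \frac{166701}{2264} \approx -73.631$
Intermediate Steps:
$- 18 \left(\frac{903}{12^{2}} - \frac{1234}{566}\right) = - 18 \left(\frac{903}{144} - \frac{617}{283}\right) = - 18 \left(903 \cdot \frac{1}{144} - \frac{617}{283}\right) = - 18 \left(\frac{301}{48} - \frac{617}{283}\right) = \left(-18\right) \frac{55567}{13584} = - \frac{166701}{2264}$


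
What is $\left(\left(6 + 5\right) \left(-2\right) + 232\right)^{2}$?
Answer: $44100$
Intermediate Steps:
$\left(\left(6 + 5\right) \left(-2\right) + 232\right)^{2} = \left(11 \left(-2\right) + 232\right)^{2} = \left(-22 + 232\right)^{2} = 210^{2} = 44100$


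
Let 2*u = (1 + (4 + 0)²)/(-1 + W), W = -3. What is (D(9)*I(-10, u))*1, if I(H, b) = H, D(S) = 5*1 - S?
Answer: 40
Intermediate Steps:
u = -17/8 (u = ((1 + (4 + 0)²)/(-1 - 3))/2 = ((1 + 4²)/(-4))/2 = ((1 + 16)*(-¼))/2 = (17*(-¼))/2 = (½)*(-17/4) = -17/8 ≈ -2.1250)
D(S) = 5 - S
(D(9)*I(-10, u))*1 = ((5 - 1*9)*(-10))*1 = ((5 - 9)*(-10))*1 = -4*(-10)*1 = 40*1 = 40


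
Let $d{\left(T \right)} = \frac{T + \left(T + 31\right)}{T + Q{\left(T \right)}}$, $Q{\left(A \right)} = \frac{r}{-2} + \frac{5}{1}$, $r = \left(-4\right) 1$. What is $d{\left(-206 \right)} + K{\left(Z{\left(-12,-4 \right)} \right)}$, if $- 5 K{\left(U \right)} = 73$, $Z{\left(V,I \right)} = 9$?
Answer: $- \frac{12622}{995} \approx -12.685$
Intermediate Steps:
$r = -4$
$Q{\left(A \right)} = 7$ ($Q{\left(A \right)} = - \frac{4}{-2} + \frac{5}{1} = \left(-4\right) \left(- \frac{1}{2}\right) + 5 \cdot 1 = 2 + 5 = 7$)
$K{\left(U \right)} = - \frac{73}{5}$ ($K{\left(U \right)} = \left(- \frac{1}{5}\right) 73 = - \frac{73}{5}$)
$d{\left(T \right)} = \frac{31 + 2 T}{7 + T}$ ($d{\left(T \right)} = \frac{T + \left(T + 31\right)}{T + 7} = \frac{T + \left(31 + T\right)}{7 + T} = \frac{31 + 2 T}{7 + T}$)
$d{\left(-206 \right)} + K{\left(Z{\left(-12,-4 \right)} \right)} = \frac{31 + 2 \left(-206\right)}{7 - 206} - \frac{73}{5} = \frac{31 - 412}{-199} - \frac{73}{5} = \left(- \frac{1}{199}\right) \left(-381\right) - \frac{73}{5} = \frac{381}{199} - \frac{73}{5} = - \frac{12622}{995}$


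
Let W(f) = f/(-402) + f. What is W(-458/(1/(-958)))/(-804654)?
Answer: -43986091/80867727 ≈ -0.54393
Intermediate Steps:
W(f) = 401*f/402 (W(f) = f*(-1/402) + f = -f/402 + f = 401*f/402)
W(-458/(1/(-958)))/(-804654) = (401*(-458/(1/(-958)))/402)/(-804654) = (401*(-458/(-1/958))/402)*(-1/804654) = (401*(-458*(-958))/402)*(-1/804654) = ((401/402)*438764)*(-1/804654) = (87972182/201)*(-1/804654) = -43986091/80867727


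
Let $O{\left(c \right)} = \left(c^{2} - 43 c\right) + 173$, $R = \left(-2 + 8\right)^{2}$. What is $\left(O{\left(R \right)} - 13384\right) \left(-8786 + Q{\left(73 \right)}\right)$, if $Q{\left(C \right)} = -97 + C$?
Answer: $118609030$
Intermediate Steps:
$R = 36$ ($R = 6^{2} = 36$)
$O{\left(c \right)} = 173 + c^{2} - 43 c$
$\left(O{\left(R \right)} - 13384\right) \left(-8786 + Q{\left(73 \right)}\right) = \left(\left(173 + 36^{2} - 1548\right) - 13384\right) \left(-8786 + \left(-97 + 73\right)\right) = \left(\left(173 + 1296 - 1548\right) - 13384\right) \left(-8786 - 24\right) = \left(-79 - 13384\right) \left(-8810\right) = \left(-13463\right) \left(-8810\right) = 118609030$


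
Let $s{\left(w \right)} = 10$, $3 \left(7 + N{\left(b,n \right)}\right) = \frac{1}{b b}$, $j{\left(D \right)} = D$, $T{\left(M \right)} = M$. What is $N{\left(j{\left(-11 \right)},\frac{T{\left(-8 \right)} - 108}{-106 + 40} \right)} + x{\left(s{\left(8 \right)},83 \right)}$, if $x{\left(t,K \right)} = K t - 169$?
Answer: $\frac{237403}{363} \approx 654.0$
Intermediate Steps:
$N{\left(b,n \right)} = -7 + \frac{1}{3 b^{2}}$ ($N{\left(b,n \right)} = -7 + \frac{1}{3 b b} = -7 + \frac{1}{3 b^{2}}$)
$x{\left(t,K \right)} = -169 + K t$
$N{\left(j{\left(-11 \right)},\frac{T{\left(-8 \right)} - 108}{-106 + 40} \right)} + x{\left(s{\left(8 \right)},83 \right)} = \left(-7 + \frac{1}{3 \cdot 121}\right) + \left(-169 + 83 \cdot 10\right) = \left(-7 + \frac{1}{3} \cdot \frac{1}{121}\right) + \left(-169 + 830\right) = \left(-7 + \frac{1}{363}\right) + 661 = - \frac{2540}{363} + 661 = \frac{237403}{363}$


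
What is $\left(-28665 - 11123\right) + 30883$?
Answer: $-8905$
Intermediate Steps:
$\left(-28665 - 11123\right) + 30883 = -39788 + 30883 = -8905$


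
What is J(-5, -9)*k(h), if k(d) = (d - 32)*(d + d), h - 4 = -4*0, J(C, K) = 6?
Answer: -1344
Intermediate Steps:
h = 4 (h = 4 - 4*0 = 4 + 0 = 4)
k(d) = 2*d*(-32 + d) (k(d) = (-32 + d)*(2*d) = 2*d*(-32 + d))
J(-5, -9)*k(h) = 6*(2*4*(-32 + 4)) = 6*(2*4*(-28)) = 6*(-224) = -1344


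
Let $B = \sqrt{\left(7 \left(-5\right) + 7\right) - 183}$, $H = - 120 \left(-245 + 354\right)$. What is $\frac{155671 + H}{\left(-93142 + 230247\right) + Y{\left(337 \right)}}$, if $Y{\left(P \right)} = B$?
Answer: $\frac{19549939055}{18797781236} - \frac{142591 i \sqrt{211}}{18797781236} \approx 1.04 - 0.00011019 i$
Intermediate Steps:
$H = -13080$ ($H = \left(-120\right) 109 = -13080$)
$B = i \sqrt{211}$ ($B = \sqrt{\left(-35 + 7\right) - 183} = \sqrt{-28 - 183} = \sqrt{-211} = i \sqrt{211} \approx 14.526 i$)
$Y{\left(P \right)} = i \sqrt{211}$
$\frac{155671 + H}{\left(-93142 + 230247\right) + Y{\left(337 \right)}} = \frac{155671 - 13080}{\left(-93142 + 230247\right) + i \sqrt{211}} = \frac{142591}{137105 + i \sqrt{211}}$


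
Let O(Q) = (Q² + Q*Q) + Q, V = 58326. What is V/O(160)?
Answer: 9721/8560 ≈ 1.1356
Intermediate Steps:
O(Q) = Q + 2*Q² (O(Q) = (Q² + Q²) + Q = 2*Q² + Q = Q + 2*Q²)
V/O(160) = 58326/((160*(1 + 2*160))) = 58326/((160*(1 + 320))) = 58326/((160*321)) = 58326/51360 = 58326*(1/51360) = 9721/8560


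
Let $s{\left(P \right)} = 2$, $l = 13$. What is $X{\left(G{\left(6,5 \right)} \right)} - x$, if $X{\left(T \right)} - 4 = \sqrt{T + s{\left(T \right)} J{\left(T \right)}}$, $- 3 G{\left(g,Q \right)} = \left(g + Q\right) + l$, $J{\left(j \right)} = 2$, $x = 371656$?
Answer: $-371652 + 2 i \approx -3.7165 \cdot 10^{5} + 2.0 i$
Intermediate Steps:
$G{\left(g,Q \right)} = - \frac{13}{3} - \frac{Q}{3} - \frac{g}{3}$ ($G{\left(g,Q \right)} = - \frac{\left(g + Q\right) + 13}{3} = - \frac{\left(Q + g\right) + 13}{3} = - \frac{13 + Q + g}{3} = - \frac{13}{3} - \frac{Q}{3} - \frac{g}{3}$)
$X{\left(T \right)} = 4 + \sqrt{4 + T}$ ($X{\left(T \right)} = 4 + \sqrt{T + 2 \cdot 2} = 4 + \sqrt{T + 4} = 4 + \sqrt{4 + T}$)
$X{\left(G{\left(6,5 \right)} \right)} - x = \left(4 + \sqrt{4 - 8}\right) - 371656 = \left(4 + \sqrt{-4}\right) - 371656 = \left(4 + 2 i\right) - 371656 = -371652 + 2 i$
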